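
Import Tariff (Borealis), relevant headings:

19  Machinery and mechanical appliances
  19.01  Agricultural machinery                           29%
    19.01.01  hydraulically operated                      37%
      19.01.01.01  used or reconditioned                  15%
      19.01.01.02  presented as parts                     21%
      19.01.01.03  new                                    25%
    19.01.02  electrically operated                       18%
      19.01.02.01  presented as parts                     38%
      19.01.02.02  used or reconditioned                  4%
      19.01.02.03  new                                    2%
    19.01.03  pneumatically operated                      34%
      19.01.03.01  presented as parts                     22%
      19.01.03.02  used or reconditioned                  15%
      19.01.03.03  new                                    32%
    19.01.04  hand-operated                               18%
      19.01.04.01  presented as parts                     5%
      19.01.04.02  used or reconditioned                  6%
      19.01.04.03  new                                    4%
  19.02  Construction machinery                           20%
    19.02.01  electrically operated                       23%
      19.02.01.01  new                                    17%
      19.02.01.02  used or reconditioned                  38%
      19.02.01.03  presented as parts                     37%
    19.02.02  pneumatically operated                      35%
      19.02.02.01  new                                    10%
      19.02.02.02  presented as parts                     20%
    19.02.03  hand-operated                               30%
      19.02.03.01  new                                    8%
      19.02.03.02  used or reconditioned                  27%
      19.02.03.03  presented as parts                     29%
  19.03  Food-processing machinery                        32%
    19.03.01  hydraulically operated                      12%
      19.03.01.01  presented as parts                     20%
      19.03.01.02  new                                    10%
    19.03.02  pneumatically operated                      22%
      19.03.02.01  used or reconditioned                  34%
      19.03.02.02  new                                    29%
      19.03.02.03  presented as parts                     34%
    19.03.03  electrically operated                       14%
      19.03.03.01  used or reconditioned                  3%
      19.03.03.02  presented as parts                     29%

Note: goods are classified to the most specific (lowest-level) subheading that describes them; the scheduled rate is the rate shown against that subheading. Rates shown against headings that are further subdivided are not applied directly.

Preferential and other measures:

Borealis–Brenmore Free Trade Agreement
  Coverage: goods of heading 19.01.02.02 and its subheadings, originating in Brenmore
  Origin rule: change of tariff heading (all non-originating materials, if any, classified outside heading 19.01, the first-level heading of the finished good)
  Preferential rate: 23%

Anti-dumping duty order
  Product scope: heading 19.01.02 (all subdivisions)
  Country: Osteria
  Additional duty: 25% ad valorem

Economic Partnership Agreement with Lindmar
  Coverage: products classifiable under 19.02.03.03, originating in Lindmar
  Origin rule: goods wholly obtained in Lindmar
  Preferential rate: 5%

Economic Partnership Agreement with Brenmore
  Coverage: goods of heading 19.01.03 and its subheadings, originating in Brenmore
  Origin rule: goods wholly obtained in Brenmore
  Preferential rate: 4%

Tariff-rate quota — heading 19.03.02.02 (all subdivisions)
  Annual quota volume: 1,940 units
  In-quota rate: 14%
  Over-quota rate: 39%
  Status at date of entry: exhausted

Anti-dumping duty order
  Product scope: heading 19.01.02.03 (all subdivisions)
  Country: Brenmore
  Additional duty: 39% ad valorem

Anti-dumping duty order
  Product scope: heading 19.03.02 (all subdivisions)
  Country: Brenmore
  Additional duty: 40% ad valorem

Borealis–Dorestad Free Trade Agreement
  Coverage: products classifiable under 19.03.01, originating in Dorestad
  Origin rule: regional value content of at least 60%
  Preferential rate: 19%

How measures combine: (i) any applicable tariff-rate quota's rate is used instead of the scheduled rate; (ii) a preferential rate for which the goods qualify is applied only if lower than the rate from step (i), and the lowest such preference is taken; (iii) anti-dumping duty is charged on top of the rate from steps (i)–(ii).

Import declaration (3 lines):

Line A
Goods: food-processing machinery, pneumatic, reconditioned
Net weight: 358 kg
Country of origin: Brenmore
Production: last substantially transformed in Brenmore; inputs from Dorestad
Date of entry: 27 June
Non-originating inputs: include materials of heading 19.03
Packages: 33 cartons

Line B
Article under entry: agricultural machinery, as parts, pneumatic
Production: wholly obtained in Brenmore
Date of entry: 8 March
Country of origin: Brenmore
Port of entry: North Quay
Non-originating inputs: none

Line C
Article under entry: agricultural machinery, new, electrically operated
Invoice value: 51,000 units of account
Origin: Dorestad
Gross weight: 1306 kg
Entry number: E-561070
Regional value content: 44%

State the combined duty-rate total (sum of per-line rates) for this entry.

80%

Line A: food-processing → 19.03; pneumatic → 19.03.02; reconditioned → 19.03.02.01. Scheduled 34%. Brenmore agreement on 19.01.02.02: 19.03.02.01 not covered; Brenmore agreement on 19.01.03: 19.03.02.01 not covered; anti-dumping (Brenmore, 19.03.02): +40%; total 34% + 40% = 74%. → 74%.
Line B: agricultural → 19.01; pneumatic → 19.01.03; as parts → 19.01.03.01. Scheduled 22%. Brenmore agreement on 19.01.02.02: 19.01.03.01 not covered; Brenmore agreement on 19.01.03: wholly obtained → 4% available; preferential 4%. → 4%.
Line C: agricultural → 19.01; electrically operated → 19.01.02; new → 19.01.02.03. Scheduled 2%. Dorestad agreement on 19.03.01: 19.01.02.03 not covered. → 2%.
Sum: 74% + 4% + 2% = 80%.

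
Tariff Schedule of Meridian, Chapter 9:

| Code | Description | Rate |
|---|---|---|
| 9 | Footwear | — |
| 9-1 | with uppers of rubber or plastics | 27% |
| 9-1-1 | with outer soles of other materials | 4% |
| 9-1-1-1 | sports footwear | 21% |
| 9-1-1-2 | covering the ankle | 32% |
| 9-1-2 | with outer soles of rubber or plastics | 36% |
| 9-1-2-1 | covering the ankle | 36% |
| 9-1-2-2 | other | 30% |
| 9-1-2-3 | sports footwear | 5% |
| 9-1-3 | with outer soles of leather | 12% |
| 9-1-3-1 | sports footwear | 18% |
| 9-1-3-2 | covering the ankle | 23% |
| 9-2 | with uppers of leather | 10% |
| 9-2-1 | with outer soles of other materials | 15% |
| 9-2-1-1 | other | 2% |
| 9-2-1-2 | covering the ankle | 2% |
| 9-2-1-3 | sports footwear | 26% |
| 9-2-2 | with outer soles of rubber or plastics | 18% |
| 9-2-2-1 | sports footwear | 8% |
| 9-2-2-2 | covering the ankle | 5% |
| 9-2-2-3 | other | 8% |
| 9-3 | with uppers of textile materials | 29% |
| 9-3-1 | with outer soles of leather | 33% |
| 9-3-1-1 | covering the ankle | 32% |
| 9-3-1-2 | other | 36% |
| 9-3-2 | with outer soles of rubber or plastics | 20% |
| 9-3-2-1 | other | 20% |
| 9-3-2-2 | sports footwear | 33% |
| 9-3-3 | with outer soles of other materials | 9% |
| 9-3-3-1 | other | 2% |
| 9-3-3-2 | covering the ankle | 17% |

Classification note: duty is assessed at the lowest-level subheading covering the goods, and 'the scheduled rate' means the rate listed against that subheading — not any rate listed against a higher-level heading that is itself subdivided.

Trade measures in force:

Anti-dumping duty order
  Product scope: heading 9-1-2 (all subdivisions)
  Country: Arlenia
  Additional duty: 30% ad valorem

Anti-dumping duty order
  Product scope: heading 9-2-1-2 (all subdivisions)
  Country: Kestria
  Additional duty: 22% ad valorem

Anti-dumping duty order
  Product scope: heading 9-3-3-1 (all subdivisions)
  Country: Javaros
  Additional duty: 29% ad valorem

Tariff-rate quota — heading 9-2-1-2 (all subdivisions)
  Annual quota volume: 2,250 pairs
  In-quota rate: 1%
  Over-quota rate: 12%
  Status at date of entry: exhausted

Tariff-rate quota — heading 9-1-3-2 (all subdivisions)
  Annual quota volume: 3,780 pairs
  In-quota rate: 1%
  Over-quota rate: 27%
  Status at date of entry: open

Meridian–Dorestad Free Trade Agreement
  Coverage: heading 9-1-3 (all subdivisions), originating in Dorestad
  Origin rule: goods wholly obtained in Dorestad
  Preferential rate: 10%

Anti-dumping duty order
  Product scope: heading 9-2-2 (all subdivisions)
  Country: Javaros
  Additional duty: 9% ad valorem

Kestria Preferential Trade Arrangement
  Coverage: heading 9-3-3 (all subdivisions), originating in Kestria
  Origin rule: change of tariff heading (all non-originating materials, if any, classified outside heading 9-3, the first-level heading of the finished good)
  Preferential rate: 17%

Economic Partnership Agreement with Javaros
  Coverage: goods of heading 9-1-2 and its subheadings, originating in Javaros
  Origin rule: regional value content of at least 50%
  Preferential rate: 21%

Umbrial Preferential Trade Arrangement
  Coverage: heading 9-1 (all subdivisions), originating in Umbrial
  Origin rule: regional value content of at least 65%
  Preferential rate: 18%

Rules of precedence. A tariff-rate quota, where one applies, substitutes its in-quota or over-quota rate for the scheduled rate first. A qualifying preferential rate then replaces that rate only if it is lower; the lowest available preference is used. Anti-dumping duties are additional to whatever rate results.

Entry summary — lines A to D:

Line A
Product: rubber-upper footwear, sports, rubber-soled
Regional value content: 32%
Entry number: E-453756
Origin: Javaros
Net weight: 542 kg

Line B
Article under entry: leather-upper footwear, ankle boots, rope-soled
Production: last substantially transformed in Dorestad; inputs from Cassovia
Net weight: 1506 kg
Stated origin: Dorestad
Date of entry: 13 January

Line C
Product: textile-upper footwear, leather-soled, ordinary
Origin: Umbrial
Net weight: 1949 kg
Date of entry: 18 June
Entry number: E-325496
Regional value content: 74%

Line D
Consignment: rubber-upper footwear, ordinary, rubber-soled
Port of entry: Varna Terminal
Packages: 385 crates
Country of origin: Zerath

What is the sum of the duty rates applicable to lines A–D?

Line A: rubber-upper → 9-1; rubber-soled → 9-1-2; sports → 9-1-2-3. Scheduled 5%. Javaros agreement on 9-1-2: RVC < 50%. → 5%.
Line B: leather-upper → 9-2; rope-soled → 9-2-1; ankle boots → 9-2-1-2. Scheduled 2%. quota on 9-2-1-2 exhausted → over-quota 12%; Dorestad agreement on 9-1-3: 9-2-1-2 not covered. → 12%.
Line C: textile-upper → 9-3; leather-soled → 9-3-1; ordinary → 9-3-1-2. Scheduled 36%. Umbrial agreement on 9-1: 9-3-1-2 not covered. → 36%.
Line D: rubber-upper → 9-1; rubber-soled → 9-1-2; ordinary → 9-1-2-2. Scheduled 30%. No special measure applies. → 30%.
Sum: 5% + 12% + 36% + 30% = 83%.

83%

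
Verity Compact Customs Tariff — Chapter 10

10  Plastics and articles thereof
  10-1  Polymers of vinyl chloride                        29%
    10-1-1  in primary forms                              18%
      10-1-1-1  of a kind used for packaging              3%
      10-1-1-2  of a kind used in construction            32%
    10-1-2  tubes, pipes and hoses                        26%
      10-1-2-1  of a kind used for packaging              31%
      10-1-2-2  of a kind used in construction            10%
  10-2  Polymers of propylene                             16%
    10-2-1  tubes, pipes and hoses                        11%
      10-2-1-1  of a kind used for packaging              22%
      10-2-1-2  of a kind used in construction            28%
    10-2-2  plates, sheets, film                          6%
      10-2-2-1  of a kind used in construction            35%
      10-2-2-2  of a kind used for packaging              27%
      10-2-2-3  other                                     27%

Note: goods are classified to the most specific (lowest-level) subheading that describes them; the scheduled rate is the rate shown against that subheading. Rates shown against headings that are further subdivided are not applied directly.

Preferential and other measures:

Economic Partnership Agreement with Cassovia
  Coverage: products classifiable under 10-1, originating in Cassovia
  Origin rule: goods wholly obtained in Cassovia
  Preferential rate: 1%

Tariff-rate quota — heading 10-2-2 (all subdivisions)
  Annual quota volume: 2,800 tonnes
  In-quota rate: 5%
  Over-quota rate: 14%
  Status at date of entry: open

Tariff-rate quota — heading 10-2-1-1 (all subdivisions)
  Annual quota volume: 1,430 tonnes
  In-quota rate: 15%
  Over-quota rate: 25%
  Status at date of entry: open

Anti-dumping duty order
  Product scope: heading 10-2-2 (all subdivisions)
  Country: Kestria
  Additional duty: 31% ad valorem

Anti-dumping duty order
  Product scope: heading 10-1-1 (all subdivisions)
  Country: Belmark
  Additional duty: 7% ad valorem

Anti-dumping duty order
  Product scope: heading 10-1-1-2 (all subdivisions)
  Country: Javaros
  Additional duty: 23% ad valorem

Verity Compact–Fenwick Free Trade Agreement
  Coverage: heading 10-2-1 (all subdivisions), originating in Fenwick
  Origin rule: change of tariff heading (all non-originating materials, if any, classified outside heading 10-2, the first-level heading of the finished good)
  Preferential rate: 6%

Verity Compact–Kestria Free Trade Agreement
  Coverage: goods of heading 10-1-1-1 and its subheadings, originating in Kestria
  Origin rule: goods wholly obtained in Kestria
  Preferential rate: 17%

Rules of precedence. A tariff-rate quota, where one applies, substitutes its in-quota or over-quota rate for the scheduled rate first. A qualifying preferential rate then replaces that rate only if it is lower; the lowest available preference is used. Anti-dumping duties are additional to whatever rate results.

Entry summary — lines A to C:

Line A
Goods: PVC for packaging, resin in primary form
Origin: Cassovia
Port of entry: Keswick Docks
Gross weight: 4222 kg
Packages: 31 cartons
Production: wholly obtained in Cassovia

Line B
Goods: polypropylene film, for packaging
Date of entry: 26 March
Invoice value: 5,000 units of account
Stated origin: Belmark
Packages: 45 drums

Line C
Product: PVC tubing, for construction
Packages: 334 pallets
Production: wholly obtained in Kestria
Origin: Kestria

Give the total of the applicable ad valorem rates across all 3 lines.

16%

Line A: PVC → 10-1; resin in primary form → 10-1-1; for packaging → 10-1-1-1. Scheduled 3%. Cassovia agreement on 10-1: wholly obtained → 1% available; preferential 1%. → 1%.
Line B: polypropylene → 10-2; film → 10-2-2; for packaging → 10-2-2-2. Scheduled 27%. quota on 10-2-2 open → in-quota 5%. → 5%.
Line C: PVC → 10-1; tubing → 10-1-2; for construction → 10-1-2-2. Scheduled 10%. Kestria agreement on 10-1-1-1: 10-1-2-2 not covered. → 10%.
Sum: 1% + 5% + 10% = 16%.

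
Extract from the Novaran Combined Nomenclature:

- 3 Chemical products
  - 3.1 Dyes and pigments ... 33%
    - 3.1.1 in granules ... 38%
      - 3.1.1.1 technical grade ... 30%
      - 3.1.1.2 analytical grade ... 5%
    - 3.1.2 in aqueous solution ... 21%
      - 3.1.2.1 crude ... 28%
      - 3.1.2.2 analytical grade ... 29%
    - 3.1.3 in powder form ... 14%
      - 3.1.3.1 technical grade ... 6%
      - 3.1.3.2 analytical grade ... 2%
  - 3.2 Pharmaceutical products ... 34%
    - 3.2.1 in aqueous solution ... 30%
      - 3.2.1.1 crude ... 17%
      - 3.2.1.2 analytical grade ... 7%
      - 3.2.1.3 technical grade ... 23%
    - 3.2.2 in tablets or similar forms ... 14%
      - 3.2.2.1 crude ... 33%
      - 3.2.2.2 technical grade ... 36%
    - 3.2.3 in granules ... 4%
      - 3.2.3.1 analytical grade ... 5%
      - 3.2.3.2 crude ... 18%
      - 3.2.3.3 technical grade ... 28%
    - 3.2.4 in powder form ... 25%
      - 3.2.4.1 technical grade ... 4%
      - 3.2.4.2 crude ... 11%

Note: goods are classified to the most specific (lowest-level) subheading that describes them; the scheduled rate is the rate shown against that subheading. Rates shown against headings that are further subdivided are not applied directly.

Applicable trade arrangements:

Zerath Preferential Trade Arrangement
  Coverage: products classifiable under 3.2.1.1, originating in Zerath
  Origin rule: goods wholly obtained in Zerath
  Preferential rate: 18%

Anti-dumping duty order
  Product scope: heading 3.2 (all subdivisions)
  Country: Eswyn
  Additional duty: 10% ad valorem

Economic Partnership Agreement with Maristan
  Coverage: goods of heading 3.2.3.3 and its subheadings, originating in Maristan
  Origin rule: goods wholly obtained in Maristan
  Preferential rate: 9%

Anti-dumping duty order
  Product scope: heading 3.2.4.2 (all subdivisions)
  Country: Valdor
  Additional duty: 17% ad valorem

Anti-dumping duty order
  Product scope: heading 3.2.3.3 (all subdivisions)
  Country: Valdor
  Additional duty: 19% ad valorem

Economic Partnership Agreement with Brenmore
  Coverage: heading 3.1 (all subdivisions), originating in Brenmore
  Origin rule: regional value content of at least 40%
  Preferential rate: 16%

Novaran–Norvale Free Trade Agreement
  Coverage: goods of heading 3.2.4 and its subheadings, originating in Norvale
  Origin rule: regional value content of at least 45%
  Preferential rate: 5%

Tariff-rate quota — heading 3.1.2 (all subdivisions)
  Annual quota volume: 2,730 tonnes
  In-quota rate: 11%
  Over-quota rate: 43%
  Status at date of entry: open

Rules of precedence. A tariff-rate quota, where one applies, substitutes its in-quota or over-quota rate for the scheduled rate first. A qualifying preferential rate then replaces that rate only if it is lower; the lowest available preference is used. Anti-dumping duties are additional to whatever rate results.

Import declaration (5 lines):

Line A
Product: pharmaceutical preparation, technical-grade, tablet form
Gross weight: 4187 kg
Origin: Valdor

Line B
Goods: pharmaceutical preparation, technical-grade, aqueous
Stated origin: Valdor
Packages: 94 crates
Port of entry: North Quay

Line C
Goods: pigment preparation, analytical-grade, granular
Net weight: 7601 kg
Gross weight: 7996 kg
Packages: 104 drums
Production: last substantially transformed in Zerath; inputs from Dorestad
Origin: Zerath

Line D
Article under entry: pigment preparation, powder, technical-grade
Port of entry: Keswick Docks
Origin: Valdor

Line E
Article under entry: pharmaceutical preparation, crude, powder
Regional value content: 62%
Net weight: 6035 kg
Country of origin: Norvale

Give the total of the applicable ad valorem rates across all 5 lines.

75%

Line A: pharmaceutical → 3.2; tablet form → 3.2.2; technical-grade → 3.2.2.2. Scheduled 36%. No special measure applies. → 36%.
Line B: pharmaceutical → 3.2; aqueous → 3.2.1; technical-grade → 3.2.1.3. Scheduled 23%. No special measure applies. → 23%.
Line C: pigment → 3.1; granular → 3.1.1; analytical-grade → 3.1.1.2. Scheduled 5%. Zerath agreement on 3.2.1.1: 3.1.1.2 not covered. → 5%.
Line D: pigment → 3.1; powder → 3.1.3; technical-grade → 3.1.3.1. Scheduled 6%. No special measure applies. → 6%.
Line E: pharmaceutical → 3.2; powder → 3.2.4; crude → 3.2.4.2. Scheduled 11%. Norvale agreement on 3.2.4: RVC ≥ 45% → 5% available; preferential 5%. → 5%.
Sum: 36% + 23% + 5% + 6% + 5% = 75%.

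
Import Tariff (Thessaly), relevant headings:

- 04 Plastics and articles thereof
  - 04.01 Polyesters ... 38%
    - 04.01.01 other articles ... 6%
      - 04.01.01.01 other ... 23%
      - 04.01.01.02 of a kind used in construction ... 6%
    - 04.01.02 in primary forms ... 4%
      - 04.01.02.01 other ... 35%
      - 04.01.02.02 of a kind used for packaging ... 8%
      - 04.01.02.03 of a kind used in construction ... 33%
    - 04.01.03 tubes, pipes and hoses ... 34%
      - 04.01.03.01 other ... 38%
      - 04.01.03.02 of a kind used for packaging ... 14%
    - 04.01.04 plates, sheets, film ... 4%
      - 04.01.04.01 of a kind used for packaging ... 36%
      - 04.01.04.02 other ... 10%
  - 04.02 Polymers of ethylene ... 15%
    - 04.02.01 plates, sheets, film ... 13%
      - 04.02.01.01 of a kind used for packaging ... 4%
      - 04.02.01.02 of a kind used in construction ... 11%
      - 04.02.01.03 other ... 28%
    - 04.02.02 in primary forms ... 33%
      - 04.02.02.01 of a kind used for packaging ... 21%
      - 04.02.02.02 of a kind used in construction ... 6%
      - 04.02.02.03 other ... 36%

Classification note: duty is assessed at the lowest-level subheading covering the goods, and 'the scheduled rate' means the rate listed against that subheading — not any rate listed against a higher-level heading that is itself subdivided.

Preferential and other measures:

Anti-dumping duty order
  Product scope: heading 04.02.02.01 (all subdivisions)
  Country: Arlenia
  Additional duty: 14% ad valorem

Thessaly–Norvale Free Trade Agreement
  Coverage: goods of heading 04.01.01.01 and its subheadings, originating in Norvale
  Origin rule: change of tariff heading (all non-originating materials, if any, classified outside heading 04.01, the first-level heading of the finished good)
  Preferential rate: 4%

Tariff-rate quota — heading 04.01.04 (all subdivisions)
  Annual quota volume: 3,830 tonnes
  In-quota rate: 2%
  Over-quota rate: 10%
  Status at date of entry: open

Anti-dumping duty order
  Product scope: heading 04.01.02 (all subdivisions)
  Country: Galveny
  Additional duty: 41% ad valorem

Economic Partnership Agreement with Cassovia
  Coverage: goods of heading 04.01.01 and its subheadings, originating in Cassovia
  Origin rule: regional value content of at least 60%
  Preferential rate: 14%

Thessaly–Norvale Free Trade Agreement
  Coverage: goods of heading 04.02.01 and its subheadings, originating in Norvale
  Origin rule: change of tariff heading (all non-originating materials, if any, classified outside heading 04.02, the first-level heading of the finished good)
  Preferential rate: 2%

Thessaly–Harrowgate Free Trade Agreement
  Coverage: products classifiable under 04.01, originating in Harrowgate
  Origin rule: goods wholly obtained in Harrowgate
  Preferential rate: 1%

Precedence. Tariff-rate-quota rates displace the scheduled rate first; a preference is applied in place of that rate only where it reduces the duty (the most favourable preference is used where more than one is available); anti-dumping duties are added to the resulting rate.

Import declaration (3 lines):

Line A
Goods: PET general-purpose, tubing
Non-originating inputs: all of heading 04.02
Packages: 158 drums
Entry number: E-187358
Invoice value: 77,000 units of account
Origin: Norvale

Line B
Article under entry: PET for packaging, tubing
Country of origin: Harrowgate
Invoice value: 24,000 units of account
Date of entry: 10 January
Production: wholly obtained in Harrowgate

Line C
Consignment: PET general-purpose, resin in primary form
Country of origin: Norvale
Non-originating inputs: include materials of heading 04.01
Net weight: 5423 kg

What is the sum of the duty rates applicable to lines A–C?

Line A: PET → 04.01; tubing → 04.01.03; general-purpose → 04.01.03.01. Scheduled 38%. Norvale agreement on 04.01.01.01: 04.01.03.01 not covered; Norvale agreement on 04.02.01: 04.01.03.01 not covered. → 38%.
Line B: PET → 04.01; tubing → 04.01.03; for packaging → 04.01.03.02. Scheduled 14%. Harrowgate agreement on 04.01: wholly obtained → 1% available; preferential 1%. → 1%.
Line C: PET → 04.01; resin in primary form → 04.01.02; general-purpose → 04.01.02.01. Scheduled 35%. Norvale agreement on 04.01.01.01: 04.01.02.01 not covered; Norvale agreement on 04.02.01: 04.01.02.01 not covered. → 35%.
Sum: 38% + 1% + 35% = 74%.

74%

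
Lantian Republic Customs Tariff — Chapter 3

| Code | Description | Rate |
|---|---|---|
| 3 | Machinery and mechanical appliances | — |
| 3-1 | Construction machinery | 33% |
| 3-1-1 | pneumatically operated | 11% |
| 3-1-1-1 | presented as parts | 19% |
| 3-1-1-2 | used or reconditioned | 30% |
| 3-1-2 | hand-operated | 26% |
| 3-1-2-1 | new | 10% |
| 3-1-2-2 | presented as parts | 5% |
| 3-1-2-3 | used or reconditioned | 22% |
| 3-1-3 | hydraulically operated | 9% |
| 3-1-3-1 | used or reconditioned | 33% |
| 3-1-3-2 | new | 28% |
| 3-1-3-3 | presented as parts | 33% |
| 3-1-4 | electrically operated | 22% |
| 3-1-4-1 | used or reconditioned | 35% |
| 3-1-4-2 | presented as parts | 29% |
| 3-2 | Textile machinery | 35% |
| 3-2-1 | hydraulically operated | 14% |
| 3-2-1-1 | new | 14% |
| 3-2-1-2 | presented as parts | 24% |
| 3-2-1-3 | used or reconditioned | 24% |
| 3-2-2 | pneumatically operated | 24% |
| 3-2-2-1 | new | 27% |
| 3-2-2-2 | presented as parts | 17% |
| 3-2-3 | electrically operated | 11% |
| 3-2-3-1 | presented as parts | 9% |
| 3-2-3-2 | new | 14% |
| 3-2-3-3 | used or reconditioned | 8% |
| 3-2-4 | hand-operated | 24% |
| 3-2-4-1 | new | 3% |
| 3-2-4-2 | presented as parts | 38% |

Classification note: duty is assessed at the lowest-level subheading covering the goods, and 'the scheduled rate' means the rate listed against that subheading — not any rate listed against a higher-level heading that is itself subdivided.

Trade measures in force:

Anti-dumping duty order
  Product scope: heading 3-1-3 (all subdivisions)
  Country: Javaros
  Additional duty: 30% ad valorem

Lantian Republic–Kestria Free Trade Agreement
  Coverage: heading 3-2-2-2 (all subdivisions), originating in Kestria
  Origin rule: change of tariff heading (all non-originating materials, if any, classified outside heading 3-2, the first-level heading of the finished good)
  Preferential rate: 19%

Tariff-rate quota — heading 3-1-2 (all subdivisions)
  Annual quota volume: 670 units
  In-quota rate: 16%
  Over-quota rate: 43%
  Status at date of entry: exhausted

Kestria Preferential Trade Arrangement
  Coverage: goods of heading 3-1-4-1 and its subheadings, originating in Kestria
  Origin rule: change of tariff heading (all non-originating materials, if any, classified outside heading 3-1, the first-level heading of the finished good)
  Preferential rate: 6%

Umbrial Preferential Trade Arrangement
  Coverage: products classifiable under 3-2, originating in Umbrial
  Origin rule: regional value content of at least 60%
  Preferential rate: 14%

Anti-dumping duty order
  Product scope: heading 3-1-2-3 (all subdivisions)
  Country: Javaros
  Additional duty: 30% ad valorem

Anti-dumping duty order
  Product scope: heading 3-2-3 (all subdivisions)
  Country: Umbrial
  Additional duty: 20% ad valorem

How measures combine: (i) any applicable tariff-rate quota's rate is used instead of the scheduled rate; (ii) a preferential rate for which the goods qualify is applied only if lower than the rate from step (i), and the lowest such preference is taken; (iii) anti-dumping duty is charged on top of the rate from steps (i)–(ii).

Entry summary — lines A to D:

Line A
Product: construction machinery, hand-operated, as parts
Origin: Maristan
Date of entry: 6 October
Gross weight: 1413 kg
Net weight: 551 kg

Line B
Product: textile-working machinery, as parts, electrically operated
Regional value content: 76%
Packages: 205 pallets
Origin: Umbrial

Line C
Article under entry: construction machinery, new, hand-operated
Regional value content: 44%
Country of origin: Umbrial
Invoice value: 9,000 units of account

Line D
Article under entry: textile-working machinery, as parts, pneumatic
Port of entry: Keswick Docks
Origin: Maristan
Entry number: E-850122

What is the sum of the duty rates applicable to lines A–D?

132%

Line A: construction → 3-1; hand-operated → 3-1-2; as parts → 3-1-2-2. Scheduled 5%. quota on 3-1-2 exhausted → over-quota 43%. → 43%.
Line B: textile-working → 3-2; electrically operated → 3-2-3; as parts → 3-2-3-1. Scheduled 9%. Umbrial agreement on 3-2: RVC ≥ 60% → 14% available; preference 14% not lower than 9% → no reduction; anti-dumping (Umbrial, 3-2-3): +20%; total 9% + 20% = 29%. → 29%.
Line C: construction → 3-1; hand-operated → 3-1-2; new → 3-1-2-1. Scheduled 10%. quota on 3-1-2 exhausted → over-quota 43%; Umbrial agreement on 3-2: 3-1-2-1 not covered. → 43%.
Line D: textile-working → 3-2; pneumatic → 3-2-2; as parts → 3-2-2-2. Scheduled 17%. No special measure applies. → 17%.
Sum: 43% + 29% + 43% + 17% = 132%.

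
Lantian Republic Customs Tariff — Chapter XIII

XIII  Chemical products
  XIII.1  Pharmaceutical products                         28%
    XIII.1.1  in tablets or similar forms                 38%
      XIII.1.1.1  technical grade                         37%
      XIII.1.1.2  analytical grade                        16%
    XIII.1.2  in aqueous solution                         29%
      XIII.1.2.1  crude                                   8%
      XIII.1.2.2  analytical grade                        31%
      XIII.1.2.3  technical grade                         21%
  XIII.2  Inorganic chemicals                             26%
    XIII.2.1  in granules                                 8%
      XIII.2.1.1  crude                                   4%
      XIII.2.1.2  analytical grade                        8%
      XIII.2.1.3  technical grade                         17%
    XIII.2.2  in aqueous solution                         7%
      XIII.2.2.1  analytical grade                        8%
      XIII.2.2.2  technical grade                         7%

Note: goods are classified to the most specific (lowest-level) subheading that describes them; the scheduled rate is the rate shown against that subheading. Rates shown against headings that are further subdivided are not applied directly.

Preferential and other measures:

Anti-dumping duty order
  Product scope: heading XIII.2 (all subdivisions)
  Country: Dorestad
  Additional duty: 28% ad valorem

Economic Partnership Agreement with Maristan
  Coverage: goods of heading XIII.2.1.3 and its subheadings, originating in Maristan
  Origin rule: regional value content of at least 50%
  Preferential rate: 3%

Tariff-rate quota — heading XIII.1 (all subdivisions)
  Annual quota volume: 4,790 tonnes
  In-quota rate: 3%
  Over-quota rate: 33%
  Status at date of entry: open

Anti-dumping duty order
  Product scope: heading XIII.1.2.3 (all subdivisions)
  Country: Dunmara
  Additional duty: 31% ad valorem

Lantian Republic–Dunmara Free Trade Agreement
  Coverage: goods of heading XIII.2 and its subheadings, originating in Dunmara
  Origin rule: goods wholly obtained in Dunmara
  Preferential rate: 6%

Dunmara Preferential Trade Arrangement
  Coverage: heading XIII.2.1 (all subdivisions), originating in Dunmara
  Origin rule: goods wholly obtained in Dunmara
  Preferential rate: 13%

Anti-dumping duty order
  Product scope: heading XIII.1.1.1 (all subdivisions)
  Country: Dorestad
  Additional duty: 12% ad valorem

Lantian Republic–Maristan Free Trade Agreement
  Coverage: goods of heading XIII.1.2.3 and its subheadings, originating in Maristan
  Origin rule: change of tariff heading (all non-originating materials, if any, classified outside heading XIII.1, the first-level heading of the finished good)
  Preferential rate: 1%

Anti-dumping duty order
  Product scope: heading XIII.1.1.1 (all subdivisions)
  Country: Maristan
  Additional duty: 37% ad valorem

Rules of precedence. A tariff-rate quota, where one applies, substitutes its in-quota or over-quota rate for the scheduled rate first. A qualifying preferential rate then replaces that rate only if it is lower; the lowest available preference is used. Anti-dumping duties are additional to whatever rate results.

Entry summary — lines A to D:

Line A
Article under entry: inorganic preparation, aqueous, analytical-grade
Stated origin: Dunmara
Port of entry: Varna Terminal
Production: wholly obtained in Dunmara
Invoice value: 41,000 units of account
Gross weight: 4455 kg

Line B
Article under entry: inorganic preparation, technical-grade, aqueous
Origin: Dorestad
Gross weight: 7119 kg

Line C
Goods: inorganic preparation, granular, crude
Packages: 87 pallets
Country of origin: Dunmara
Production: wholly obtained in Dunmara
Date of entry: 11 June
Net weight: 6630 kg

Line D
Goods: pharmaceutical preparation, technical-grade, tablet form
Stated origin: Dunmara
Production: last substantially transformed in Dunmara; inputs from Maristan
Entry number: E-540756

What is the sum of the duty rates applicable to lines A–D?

Line A: inorganic → XIII.2; aqueous → XIII.2.2; analytical-grade → XIII.2.2.1. Scheduled 8%. Dunmara agreement on XIII.2: wholly obtained → 6% available; Dunmara agreement on XIII.2.1: XIII.2.2.1 not covered; preferential 6%. → 6%.
Line B: inorganic → XIII.2; aqueous → XIII.2.2; technical-grade → XIII.2.2.2. Scheduled 7%. anti-dumping (Dorestad, XIII.2): +28%; total 7% + 28% = 35%. → 35%.
Line C: inorganic → XIII.2; granular → XIII.2.1; crude → XIII.2.1.1. Scheduled 4%. Dunmara agreement on XIII.2: wholly obtained → 6% available; Dunmara agreement on XIII.2.1: wholly obtained → 13% available; preference 6% not lower than 4% → no reduction. → 4%.
Line D: pharmaceutical → XIII.1; tablet form → XIII.1.1; technical-grade → XIII.1.1.1. Scheduled 37%. quota on XIII.1 open → in-quota 3%; Dunmara agreement on XIII.2: XIII.1.1.1 not covered; Dunmara agreement on XIII.2.1: XIII.1.1.1 not covered. → 3%.
Sum: 6% + 35% + 4% + 3% = 48%.

48%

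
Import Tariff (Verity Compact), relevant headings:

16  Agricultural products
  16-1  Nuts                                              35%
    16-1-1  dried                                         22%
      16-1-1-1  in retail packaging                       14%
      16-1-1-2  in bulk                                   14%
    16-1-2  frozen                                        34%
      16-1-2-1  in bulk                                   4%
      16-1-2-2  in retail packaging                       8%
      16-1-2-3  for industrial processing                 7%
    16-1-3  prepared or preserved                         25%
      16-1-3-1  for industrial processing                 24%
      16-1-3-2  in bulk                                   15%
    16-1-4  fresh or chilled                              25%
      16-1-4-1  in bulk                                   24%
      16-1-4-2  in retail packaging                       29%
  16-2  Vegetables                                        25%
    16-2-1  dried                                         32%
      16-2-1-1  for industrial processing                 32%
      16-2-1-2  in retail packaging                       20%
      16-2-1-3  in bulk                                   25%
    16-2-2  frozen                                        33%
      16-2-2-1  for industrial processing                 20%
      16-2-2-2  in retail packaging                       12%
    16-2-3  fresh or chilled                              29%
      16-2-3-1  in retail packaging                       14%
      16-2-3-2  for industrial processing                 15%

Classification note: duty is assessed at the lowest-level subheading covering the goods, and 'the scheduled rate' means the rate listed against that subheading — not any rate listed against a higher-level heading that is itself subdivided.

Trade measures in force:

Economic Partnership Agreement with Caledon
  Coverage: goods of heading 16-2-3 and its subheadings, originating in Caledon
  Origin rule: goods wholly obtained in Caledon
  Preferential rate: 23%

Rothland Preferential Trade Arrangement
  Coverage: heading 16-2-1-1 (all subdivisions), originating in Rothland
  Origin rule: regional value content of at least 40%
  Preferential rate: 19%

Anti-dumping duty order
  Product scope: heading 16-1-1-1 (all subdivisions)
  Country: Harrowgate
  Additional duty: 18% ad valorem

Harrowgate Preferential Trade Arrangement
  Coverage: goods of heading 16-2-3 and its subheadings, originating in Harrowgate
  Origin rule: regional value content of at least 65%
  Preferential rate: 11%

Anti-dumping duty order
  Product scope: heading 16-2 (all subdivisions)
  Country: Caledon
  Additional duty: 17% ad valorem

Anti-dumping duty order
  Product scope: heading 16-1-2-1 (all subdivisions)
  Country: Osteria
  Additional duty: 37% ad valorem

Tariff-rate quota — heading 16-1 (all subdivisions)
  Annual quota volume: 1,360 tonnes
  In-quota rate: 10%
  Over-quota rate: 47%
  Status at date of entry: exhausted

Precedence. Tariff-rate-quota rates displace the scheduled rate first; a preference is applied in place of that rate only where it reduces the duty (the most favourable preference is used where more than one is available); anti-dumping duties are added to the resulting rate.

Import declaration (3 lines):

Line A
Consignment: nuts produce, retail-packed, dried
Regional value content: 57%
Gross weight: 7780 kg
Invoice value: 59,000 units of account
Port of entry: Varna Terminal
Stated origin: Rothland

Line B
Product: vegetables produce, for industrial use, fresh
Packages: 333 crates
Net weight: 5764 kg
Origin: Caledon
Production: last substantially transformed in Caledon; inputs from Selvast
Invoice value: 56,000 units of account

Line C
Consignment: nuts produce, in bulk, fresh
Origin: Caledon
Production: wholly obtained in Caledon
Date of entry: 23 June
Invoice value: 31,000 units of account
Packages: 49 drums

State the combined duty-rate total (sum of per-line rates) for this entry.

126%

Line A: nuts → 16-1; dried → 16-1-1; retail-packed → 16-1-1-1. Scheduled 14%. quota on 16-1 exhausted → over-quota 47%; Rothland agreement on 16-2-1-1: 16-1-1-1 not covered. → 47%.
Line B: vegetables → 16-2; fresh → 16-2-3; for industrial use → 16-2-3-2. Scheduled 15%. Caledon agreement on 16-2-3: not wholly obtained; anti-dumping (Caledon, 16-2): +17%; total 15% + 17% = 32%. → 32%.
Line C: nuts → 16-1; fresh → 16-1-4; in bulk → 16-1-4-1. Scheduled 24%. quota on 16-1 exhausted → over-quota 47%; Caledon agreement on 16-2-3: 16-1-4-1 not covered. → 47%.
Sum: 47% + 32% + 47% = 126%.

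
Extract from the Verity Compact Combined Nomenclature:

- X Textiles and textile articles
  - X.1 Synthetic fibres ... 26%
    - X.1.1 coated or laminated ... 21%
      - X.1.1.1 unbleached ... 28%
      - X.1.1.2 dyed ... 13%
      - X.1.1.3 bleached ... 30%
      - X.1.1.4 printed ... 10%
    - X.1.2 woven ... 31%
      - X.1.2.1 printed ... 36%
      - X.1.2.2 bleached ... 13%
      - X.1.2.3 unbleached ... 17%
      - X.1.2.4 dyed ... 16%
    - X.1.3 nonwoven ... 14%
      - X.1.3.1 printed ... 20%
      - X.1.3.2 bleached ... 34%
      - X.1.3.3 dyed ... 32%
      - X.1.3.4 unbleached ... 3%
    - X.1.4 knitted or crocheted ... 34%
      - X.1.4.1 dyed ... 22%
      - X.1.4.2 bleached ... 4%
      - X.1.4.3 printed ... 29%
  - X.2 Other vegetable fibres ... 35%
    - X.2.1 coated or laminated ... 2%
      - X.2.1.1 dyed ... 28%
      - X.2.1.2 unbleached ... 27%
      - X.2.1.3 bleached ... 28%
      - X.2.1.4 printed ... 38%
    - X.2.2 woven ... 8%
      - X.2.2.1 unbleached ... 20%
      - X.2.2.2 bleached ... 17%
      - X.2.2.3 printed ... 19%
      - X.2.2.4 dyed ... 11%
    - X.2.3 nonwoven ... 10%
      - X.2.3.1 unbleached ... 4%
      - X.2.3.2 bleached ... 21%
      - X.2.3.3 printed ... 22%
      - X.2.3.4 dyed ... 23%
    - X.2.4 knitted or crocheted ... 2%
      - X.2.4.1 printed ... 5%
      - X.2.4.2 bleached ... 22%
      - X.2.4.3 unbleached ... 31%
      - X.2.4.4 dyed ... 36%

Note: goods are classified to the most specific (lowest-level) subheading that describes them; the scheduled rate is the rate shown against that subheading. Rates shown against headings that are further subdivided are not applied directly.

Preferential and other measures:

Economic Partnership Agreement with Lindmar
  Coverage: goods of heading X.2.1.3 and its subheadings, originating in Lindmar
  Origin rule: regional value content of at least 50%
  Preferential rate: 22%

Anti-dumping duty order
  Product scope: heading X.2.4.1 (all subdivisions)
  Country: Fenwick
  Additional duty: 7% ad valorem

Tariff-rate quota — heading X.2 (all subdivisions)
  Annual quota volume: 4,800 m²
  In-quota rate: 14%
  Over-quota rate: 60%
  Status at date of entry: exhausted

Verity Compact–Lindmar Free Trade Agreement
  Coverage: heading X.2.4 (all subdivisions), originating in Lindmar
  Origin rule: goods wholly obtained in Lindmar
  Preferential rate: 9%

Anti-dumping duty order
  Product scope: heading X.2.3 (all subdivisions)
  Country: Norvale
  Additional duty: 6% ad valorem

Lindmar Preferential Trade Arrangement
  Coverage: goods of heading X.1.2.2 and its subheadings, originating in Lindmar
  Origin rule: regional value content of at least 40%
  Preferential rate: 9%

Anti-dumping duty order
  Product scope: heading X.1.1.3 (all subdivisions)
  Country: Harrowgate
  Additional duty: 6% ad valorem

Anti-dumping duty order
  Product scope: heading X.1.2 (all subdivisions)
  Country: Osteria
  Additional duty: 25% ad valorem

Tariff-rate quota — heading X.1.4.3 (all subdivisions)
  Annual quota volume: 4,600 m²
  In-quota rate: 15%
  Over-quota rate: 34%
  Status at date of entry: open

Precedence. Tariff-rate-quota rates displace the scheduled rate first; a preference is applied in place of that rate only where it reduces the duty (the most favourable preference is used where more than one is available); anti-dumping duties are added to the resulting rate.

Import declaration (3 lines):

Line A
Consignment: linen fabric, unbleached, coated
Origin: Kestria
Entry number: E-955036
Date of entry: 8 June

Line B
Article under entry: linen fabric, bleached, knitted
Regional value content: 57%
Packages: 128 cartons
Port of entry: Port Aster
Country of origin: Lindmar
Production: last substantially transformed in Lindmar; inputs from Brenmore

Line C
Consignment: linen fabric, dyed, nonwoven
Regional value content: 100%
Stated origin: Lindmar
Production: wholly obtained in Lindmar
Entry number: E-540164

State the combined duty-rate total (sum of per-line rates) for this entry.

180%

Line A: linen → X.2; coated → X.2.1; unbleached → X.2.1.2. Scheduled 27%. quota on X.2 exhausted → over-quota 60%. → 60%.
Line B: linen → X.2; knitted → X.2.4; bleached → X.2.4.2. Scheduled 22%. quota on X.2 exhausted → over-quota 60%; Lindmar agreement on X.2.1.3: X.2.4.2 not covered; Lindmar agreement on X.2.4: not wholly obtained; Lindmar agreement on X.1.2.2: X.2.4.2 not covered. → 60%.
Line C: linen → X.2; nonwoven → X.2.3; dyed → X.2.3.4. Scheduled 23%. quota on X.2 exhausted → over-quota 60%; Lindmar agreement on X.2.1.3: X.2.3.4 not covered; Lindmar agreement on X.2.4: X.2.3.4 not covered; Lindmar agreement on X.1.2.2: X.2.3.4 not covered. → 60%.
Sum: 60% + 60% + 60% = 180%.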